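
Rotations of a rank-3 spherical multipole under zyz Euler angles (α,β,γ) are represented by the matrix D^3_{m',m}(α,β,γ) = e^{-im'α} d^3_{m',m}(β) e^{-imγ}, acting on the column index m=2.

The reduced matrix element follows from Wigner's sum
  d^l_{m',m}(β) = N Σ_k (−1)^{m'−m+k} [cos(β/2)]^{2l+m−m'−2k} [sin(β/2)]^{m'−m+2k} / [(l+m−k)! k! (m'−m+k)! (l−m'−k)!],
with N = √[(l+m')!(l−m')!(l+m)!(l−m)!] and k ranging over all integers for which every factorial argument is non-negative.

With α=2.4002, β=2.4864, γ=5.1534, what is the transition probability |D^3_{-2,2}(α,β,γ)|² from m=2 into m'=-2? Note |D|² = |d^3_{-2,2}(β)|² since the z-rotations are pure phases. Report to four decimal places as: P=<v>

Split into d^3_{-2,2}(β=2.4864) × two z-phases.
c=cos(2.4864/2)=0.321768, s=sin(2.4864/2)=0.946819; N=√[1·120·120·1]=120.000000
k∈{4,5} keeps every argument non-negative
  k=4: (−1)^0·120.0000/(24)·0.3218^2·0.9468^4 = +0.416028
  k=5: (−1)^1·120.0000/(120)·0.3218^0·0.9468^6 = -0.720444
d^3_{-2,2}(2.4864) = +0.416028 -0.720444 = -0.304416
|D^3_{-2,2}|² = |d^3_{-2,2}(β)|² = (-0.304416)² = 0.092669 (the z-rotation phases have unit modulus)

P=0.0927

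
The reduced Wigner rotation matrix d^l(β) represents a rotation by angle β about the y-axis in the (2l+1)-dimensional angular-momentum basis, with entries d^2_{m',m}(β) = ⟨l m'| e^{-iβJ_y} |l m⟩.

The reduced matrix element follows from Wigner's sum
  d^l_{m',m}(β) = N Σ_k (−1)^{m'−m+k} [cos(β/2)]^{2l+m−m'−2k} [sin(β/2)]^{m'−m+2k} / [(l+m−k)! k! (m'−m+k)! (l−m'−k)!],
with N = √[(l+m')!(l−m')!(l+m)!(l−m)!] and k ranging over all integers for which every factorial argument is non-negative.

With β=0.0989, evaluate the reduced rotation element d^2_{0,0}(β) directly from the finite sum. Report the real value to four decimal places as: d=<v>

d^2_{0,0}(β=0.0989) via Wigner's sum:
With c≡cos(β/2)=0.998778 and s≡sin(β/2)=0.049430, N=[2·2·2·2]^{1/2}=4.000000
The bounds max(0,m−m')=0 and min(l+m,l−m')=2 give 3 terms
  k=0: (−1)^0·4.0000/(4)·0.9988^4·0.0494^0 = +0.995119
  k=1: (−1)^1·4.0000/(1)·0.9988^2·0.0494^2 = -0.009749
  k=2: (−1)^2·4.0000/(4)·0.9988^0·0.0494^4 = +0.000006
d^2_{0,0}(0.0989) = +0.995119 -0.009749 +0.000006 = +0.985376

d=0.9854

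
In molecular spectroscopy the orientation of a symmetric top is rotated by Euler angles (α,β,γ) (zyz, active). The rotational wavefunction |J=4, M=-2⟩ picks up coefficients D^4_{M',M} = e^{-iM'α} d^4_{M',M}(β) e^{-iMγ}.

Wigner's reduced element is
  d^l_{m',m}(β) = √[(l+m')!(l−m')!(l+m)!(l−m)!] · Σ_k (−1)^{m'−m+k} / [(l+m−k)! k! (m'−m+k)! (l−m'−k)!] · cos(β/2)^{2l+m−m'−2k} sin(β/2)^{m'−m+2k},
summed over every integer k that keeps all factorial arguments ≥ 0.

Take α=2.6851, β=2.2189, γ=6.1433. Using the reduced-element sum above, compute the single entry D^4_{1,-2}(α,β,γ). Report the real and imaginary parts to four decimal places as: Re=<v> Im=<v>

D^4_{1,-2}(2.6851,2.2189,6.1433) = e^{-i·1·2.6851}·d^4_{1,-2}(2.2189)·e^{-i·-2·6.1433}. Compute d first:
With c≡cos(β/2)=0.445154 and s≡sin(β/2)=0.895454, N=[120·6·2·720]^{1/2}=1018.233765
Admissible k: 0..2 (factorial args all ≥0)
  k=0: (−1)^3·1018.2338/(72)·0.4452^5·0.8955^3 = -0.177499
  k=1: (−1)^4·1018.2338/(48)·0.4452^3·0.8955^5 = +1.077342
  k=2: (−1)^5·1018.2338/(240)·0.4452^1·0.8955^7 = -0.871866
d^4_{1,-2}(2.2189) = -0.177499 +1.077342 -0.871866 = +0.027977
D = (-0.897604-0.440803i)·(+0.027977)·(+0.961119-0.276135i) = -0.027542-0.004919i

Re=-0.0275 Im=-0.0049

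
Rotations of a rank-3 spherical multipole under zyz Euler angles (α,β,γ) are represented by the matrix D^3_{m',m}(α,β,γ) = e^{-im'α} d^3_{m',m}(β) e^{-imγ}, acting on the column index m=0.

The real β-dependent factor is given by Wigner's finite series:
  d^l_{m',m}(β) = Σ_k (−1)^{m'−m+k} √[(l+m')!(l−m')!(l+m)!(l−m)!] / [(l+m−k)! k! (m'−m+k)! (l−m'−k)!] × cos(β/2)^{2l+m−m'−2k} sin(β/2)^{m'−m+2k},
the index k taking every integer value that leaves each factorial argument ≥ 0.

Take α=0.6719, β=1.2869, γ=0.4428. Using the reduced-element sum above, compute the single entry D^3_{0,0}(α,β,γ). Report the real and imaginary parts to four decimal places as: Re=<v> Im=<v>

Re=-0.3652 Im=0.0000

D^3_{0,0}(0.6719,1.2869,0.4428) = e^{-i·0·0.6719}·d^3_{0,0}(1.2869)·e^{-i·0·0.4428}. Compute d first:
Half-angle: c=0.800031, s=0.599959. N=√(6·6·6·6)=36.000000
The bounds max(0,m−m')=0 and min(l+m,l−m')=3 give 4 terms
  k=0: (−1)^0·36.0000/(36)·0.8000^6·0.6000^0 = +0.262204
  k=1: (−1)^1·36.0000/(4)·0.8000^4·0.6000^2 = -1.327127
  k=2: (−1)^2·36.0000/(4)·0.8000^2·0.6000^4 = +0.746350
  k=3: (−1)^3·36.0000/(36)·0.8000^0·0.6000^6 = -0.046637
d^3_{0,0}(1.2869) = +0.262204 -1.327127 +0.746350 -0.046637 = -0.365209
D = (+1.000000+0.000000i)·(-0.365209)·(+1.000000+0.000000i) = -0.365209+0.000000i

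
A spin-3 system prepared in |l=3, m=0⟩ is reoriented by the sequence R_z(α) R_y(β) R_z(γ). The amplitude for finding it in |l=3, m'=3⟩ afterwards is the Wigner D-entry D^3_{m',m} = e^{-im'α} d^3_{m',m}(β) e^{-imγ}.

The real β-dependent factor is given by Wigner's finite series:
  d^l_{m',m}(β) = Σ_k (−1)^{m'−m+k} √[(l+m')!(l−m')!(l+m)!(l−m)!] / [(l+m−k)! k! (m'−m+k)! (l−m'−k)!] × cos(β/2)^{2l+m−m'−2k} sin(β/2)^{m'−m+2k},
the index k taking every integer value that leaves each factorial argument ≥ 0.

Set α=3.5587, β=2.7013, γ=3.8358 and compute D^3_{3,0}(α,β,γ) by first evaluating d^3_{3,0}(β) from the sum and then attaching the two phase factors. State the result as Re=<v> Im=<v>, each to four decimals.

Re=0.0136 Im=-0.0411

Split into d^3_{3,0}(β=2.7013) × two z-phases.
Half-angle: c=0.218372, s=0.975866. N=√(720·1·6·6)=160.996894
Admissible k: 0..0 (factorial args all ≥0)
  k=0: (−1)^3·160.9969/(36)·0.2184^3·0.9759^3 = -0.043279
d^3_{3,0}(2.7013) = -0.043279
D = (-0.314067+0.949401i)·(-0.043279)·(+1.000000+0.000000i) = +0.013593-0.041089i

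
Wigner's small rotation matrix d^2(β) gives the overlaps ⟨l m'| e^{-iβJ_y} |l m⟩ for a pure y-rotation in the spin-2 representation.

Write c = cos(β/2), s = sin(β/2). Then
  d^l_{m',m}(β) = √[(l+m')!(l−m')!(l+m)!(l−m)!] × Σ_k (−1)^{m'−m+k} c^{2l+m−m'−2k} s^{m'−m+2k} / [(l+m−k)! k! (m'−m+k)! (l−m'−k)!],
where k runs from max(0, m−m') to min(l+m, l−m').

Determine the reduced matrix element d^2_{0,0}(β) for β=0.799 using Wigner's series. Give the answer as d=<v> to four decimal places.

d^2_{0,0}(β=0.799) via Wigner's sum:
c=cos(0.799/2)=0.921256, s=sin(0.799/2)=0.388958; N=√[2·2·2·2]=4.000000
k: max(0,(0)−(0))=0 … min(2+(0),2−(0))=2
  k=0: (−1)^0·4.0000/(4)·0.9213^4·0.3890^0 = +0.720312
  k=1: (−1)^1·4.0000/(1)·0.9213^2·0.3890^2 = -0.513600
  k=2: (−1)^2·4.0000/(4)·0.9213^0·0.3890^4 = +0.022888
d^2_{0,0}(0.799) = +0.720312 -0.513600 +0.022888 = +0.229600

d=0.2296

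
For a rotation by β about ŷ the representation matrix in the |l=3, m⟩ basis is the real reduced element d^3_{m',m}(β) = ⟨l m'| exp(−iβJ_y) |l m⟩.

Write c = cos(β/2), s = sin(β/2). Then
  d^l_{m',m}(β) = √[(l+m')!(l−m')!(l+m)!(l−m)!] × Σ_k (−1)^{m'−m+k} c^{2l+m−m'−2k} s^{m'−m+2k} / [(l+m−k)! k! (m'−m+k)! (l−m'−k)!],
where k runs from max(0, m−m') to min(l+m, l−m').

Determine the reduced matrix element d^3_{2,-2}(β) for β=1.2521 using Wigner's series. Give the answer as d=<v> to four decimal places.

d=0.3466

d^3_{2,-2}(β=1.2521) via Wigner's sum:
Half-angle: c=0.810348, s=0.585948. N=√(120·1·1·120)=120.000000
k∈{0,1} keeps every argument non-negative
  k=0: (−1)^4·120.0000/(24)·0.8103^2·0.5859^4 = +0.387036
  k=1: (−1)^5·120.0000/(120)·0.8103^0·0.5859^6 = -0.040472
d^3_{2,-2}(1.2521) = +0.387036 -0.040472 = +0.346564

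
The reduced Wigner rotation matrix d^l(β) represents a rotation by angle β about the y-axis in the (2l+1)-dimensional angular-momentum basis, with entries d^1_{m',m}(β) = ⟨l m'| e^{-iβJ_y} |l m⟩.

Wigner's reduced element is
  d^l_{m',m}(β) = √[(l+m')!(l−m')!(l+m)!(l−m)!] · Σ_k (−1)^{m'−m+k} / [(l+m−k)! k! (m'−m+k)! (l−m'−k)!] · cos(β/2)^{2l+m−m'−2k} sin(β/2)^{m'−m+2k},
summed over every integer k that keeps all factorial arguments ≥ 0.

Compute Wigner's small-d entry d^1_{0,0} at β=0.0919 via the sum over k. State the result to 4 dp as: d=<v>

d=0.9958

d^1_{0,0}(β=0.0919) via Wigner's sum:
With c≡cos(β/2)=0.998944 and s≡sin(β/2)=0.045934, N=[1·1·1·1]^{1/2}=1.000000
k∈{0,1} keeps every argument non-negative
  k=0: (−1)^0·1.0000/(1)·0.9989^2·0.0459^0 = +0.997890
  k=1: (−1)^1·1.0000/(1)·0.9989^0·0.0459^2 = -0.002110
d^1_{0,0}(0.0919) = +0.997890 -0.002110 = +0.995780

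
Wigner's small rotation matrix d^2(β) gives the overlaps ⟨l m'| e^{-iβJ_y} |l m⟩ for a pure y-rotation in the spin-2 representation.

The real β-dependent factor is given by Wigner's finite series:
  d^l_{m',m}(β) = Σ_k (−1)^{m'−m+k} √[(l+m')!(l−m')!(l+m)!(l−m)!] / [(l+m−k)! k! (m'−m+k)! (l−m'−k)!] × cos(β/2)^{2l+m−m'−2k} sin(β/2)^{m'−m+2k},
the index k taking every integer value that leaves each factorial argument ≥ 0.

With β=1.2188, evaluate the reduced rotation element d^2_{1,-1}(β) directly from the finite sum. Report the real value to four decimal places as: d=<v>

d^2_{1,-1}(β=1.2188) via Wigner's sum:
c=cos(1.2188/2)=0.819992, s=sin(1.2188/2)=0.572376; N=√[6·1·1·6]=6.000000
k∈{0,1} keeps every argument non-negative
  k=0: (−1)^2·6.0000/(2)·0.8200^2·0.5724^2 = +0.660849
  k=1: (−1)^3·6.0000/(6)·0.8200^0·0.5724^4 = -0.107331
d^2_{1,-1}(1.2188) = +0.660849 -0.107331 = +0.553518

d=0.5535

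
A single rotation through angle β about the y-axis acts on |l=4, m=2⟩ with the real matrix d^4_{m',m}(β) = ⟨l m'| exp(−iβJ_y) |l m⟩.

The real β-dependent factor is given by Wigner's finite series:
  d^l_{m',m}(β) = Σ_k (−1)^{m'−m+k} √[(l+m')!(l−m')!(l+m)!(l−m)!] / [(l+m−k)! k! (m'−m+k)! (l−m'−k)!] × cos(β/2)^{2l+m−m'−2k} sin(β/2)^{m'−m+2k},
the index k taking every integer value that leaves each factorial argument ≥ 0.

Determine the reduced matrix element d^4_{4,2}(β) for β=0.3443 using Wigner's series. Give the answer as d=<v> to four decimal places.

d^4_{4,2}(β=0.3443) via Wigner's sum:
With c≡cos(β/2)=0.985219 and s≡sin(β/2)=0.171301, N=[40320·1·720·2]^{1/2}=7619.763776
The bounds max(0,m−m')=0 and min(l+m,l−m')=0 give 1 term
  k=0: (−1)^2·7619.7638/(1440)·0.9852^6·0.1713^2 = +0.142002
d^4_{4,2}(0.3443) = +0.142002

d=0.1420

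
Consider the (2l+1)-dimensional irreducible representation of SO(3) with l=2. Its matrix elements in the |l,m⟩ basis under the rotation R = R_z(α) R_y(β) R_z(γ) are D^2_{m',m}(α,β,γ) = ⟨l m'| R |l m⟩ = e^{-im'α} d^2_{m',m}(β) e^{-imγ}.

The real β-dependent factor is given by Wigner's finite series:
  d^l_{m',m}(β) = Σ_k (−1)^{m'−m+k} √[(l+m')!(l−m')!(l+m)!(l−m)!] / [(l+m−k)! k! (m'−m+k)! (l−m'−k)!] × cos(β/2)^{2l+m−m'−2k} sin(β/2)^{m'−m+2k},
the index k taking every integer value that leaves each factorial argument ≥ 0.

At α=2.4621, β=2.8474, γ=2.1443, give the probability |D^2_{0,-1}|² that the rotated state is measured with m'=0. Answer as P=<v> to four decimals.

P=0.1155

First d^2_{0,-1}(β=2.8474), then the phase factors e^{-i(0)α} and e^{-i(-1)γ}:
Half-angle: c=0.146566, s=0.989201. N=√(2·2·1·6)=4.898979
Admissible k: 0..1 (factorial args all ≥0)
  k=0: (−1)^1·4.8990/(2)·0.1466^3·0.9892^1 = -0.007629
  k=1: (−1)^2·4.8990/(2)·0.1466^1·0.9892^3 = +0.347507
d^2_{0,-1}(2.8474) = -0.007629 +0.347507 = +0.339878
|D^2_{0,-1}|² = |d^2_{0,-1}(β)|² = (+0.339878)² = 0.115517 (the z-rotation phases have unit modulus)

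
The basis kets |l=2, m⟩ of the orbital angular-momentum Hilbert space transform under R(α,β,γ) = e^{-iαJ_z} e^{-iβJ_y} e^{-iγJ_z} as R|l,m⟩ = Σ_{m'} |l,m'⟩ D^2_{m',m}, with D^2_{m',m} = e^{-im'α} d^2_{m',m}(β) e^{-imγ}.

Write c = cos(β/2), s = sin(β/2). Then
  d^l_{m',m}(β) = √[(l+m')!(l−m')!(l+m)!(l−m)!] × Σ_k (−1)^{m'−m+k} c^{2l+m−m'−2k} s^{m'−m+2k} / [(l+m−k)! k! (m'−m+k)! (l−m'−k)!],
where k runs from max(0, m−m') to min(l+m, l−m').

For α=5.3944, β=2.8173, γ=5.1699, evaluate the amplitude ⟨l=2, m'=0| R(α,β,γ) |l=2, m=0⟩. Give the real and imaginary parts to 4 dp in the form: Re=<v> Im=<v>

Re=0.8477 Im=0.0000

D^2_{0,0}(5.3944,2.8173,5.1699) = e^{-i·0·5.3944}·d^2_{0,0}(2.8173)·e^{-i·0·5.1699}. Compute d first:
c=cos(2.8173/2)=0.161437, s=sin(2.8173/2)=0.986883; N=√[2·2·2·2]=4.000000
k: max(0,(0)−(0))=0 … min(2+(0),2−(0))=2
  k=0: (−1)^0·4.0000/(4)·0.1614^4·0.9869^0 = +0.000679
  k=1: (−1)^1·4.0000/(1)·0.1614^2·0.9869^2 = -0.101530
  k=2: (−1)^2·4.0000/(4)·0.1614^0·0.9869^4 = +0.948556
d^2_{0,0}(2.8173) = +0.000679 -0.101530 +0.948556 = +0.847704
Phases: e^{-i·(0)·5.3944}=+1.000000+0.000000i, e^{-i·(0)·5.1699}=+1.000000+0.000000i ⇒ D=+0.847704+0.000000i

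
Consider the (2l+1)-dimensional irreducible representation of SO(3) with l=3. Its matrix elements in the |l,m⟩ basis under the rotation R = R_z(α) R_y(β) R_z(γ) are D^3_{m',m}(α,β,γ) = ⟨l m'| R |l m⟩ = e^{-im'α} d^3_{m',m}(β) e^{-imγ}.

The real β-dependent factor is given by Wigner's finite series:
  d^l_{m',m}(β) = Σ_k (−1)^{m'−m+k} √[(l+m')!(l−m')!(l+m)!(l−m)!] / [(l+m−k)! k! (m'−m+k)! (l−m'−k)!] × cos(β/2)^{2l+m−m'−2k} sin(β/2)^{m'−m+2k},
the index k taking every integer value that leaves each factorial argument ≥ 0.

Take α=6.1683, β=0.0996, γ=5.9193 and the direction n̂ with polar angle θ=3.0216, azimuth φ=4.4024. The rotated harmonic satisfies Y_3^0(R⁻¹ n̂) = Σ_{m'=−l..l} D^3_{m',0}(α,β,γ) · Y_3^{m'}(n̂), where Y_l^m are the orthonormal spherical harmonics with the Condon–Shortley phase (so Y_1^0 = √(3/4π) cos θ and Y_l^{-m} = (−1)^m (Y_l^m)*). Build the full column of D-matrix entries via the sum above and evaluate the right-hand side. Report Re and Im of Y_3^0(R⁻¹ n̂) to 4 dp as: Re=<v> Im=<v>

Need the full column D^3_{m',0} for m'=−3..3 at α=6.1683, β=0.0996, γ=5.9193.
cos(β/2)=0.998760, sin(β/2)=0.049779
d^3_{-3,0}: single k=3 term ⇒ +0.000550;  D = +0.000517-0.000186i
d^3_{-2,0}: k∈[2..3] ⇒ +0.013505 -0.000034 = +0.013472;  D = +0.013118-0.003068i
d^3_{-1,0}: k∈[1..3] ⇒ +0.171375 -0.001277 +0.000001 = +0.170099;  D = +0.168977-0.019499i
d^3_{0,0}: k∈[0..3] ⇒ +0.992584 -0.022192 +0.000055 -0.000000 = +0.970448;  D = +0.970448+0.000000i
d^3_{1,0}: k∈[0..2] ⇒ -0.171375 +0.001277 -0.000001 = -0.170099;  D = -0.168977-0.019499i
d^3_{2,0}: k∈[0..1] ⇒ +0.013505 -0.000034 = +0.013472;  D = +0.013118+0.003068i
d^3_{3,0}: single k=0 term ⇒ -0.000550;  D = -0.000517-0.000186i
Y_3^{m'}(θ=3.0216,φ=4.4024) and Σ D·Y over m':
  (+0.0005-0.0002i)·(+0.0006-0.0004i)  (+0.0131-0.0031i)·(+0.0118+0.0084i)  (+0.1690-0.0195i)·(-0.0464+0.1447i)  (+0.9704+0.0000i)·(-0.7144+0.0000i)  (-0.1690-0.0195i)·(+0.0464+0.1447i)  (+0.0131+0.0031i)·(+0.0118-0.0084i)  (-0.0005-0.0002i)·(-0.0006-0.0004i)
Y_3^0(R⁻¹ n̂) = -0.702989-0.000000i

Re=-0.7030 Im=0.0000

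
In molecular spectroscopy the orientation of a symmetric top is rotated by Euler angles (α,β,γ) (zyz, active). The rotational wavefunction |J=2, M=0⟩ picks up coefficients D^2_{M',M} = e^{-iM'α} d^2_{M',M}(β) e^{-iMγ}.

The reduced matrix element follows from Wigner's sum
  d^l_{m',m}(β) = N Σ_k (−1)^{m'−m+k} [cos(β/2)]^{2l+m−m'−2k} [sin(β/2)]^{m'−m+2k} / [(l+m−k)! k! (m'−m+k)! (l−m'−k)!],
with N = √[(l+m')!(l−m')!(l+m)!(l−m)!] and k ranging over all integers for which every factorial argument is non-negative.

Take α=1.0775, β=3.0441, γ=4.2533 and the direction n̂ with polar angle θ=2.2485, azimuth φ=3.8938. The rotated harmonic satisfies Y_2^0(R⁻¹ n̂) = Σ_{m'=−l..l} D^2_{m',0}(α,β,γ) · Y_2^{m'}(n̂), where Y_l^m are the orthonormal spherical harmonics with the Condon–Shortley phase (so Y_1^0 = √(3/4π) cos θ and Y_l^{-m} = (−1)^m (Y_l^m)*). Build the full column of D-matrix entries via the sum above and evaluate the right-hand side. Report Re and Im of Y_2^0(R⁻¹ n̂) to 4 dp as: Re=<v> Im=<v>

Need the full column D^2_{m',0} for m'=−2..2 at α=1.0775, β=3.0441, γ=4.2533.
cos(β/2)=0.048727, sin(β/2)=0.998812
d^2_{-2,0}: single k=2 term ⇒ +0.005802;  D = -0.003200+0.004840i
d^2_{-1,0}: k∈[1..2] ⇒ +0.000283 -0.118932 = -0.118648;  D = -0.056184-0.104503i
d^2_{0,0}: k∈[0..2] ⇒ +0.000006 -0.009475 +0.995257 = +0.985788;  D = +0.985788+0.000000i
d^2_{1,0}: k∈[0..1] ⇒ -0.000283 +0.118932 = +0.118648;  D = +0.056184-0.104503i
d^2_{2,0}: single k=0 term ⇒ +0.005802;  D = -0.003200-0.004840i
Y_2^{m'}(θ=2.2485,φ=3.8938) and Σ D·Y over m':
  (-0.0032+0.0048i)·(+0.0155-0.2339i)  (-0.0562-0.1045i)·(+0.2755-0.2578i)  (+0.9858+0.0000i)·(+0.0566+0.0000i)  (+0.0562-0.1045i)·(-0.2755-0.2578i)  (-0.0032-0.0048i)·(+0.0155+0.2339i)
Y_2^0(R⁻¹ n̂) = -0.026903-0.000000i

Re=-0.0269 Im=0.0000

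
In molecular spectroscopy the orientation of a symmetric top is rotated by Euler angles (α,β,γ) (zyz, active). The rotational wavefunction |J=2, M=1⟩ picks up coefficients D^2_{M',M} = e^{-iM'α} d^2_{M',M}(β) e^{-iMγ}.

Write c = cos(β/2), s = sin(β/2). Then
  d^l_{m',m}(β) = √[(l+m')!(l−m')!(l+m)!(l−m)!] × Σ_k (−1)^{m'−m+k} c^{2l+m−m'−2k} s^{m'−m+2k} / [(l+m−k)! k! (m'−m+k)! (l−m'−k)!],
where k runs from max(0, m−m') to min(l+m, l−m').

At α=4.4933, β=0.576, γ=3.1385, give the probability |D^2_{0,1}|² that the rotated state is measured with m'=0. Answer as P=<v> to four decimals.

P=0.3130

First d^2_{0,1}(β=0.576), then the phase factors e^{-i(0)α} and e^{-i(1)γ}:
Half-angle: c=0.958814, s=0.284035. N=√(2·2·6·1)=4.898979
k: max(0,(1)−(0))=1 … min(2+(1),2−(0))=2
  k=1: (−1)^0·4.8990/(2)·0.9588^3·0.2840^1 = +0.613268
  k=2: (−1)^1·4.8990/(2)·0.9588^1·0.2840^3 = -0.053818
d^2_{0,1}(0.576) = +0.613268 -0.053818 = +0.559451
|D^2_{0,1}|² = |d^2_{0,1}(β)|² = (+0.559451)² = 0.312985 (the z-rotation phases have unit modulus)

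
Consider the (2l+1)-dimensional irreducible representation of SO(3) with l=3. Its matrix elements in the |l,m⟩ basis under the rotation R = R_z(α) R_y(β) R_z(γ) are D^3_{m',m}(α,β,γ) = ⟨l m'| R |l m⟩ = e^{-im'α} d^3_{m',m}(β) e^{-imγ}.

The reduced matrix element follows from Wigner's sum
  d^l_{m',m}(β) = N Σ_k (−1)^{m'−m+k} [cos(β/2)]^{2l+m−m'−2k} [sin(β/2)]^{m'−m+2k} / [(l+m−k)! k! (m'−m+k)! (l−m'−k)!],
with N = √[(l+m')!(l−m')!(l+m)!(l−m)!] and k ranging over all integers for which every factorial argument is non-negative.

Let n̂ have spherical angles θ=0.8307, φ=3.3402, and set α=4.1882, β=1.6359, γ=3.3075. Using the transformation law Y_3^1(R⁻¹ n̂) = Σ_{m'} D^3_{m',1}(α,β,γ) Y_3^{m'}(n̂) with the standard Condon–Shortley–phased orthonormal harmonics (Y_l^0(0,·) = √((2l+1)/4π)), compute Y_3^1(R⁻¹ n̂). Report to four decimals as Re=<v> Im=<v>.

Need the full column D^3_{m',1} for m'=−3..3 at α=4.1882, β=1.6359, γ=3.3075.
cos(β/2)=0.683719, sin(β/2)=0.729746
d^3_{-3,1}: single k=4 term ⇒ +0.513436;  D = -0.506236+0.085689i
d^3_{-2,1}: k∈[3..4] ⇒ +0.785556 -0.447440 = +0.338115;  D = +0.118004-0.316855i
d^3_{-1,1}: k∈[2..4] ⇒ +0.698239 -1.060550 +0.151018 = -0.211293;  D = -0.134511-0.162946i
d^3_{0,1}: k∈[1..3] ⇒ +0.377702 -1.290800 +0.490146 = -0.422951;  D = +0.417144-0.069849i
d^3_{1,1}: k∈[0..2] ⇒ +0.102156 -0.930985 +0.795412 = -0.033417;  D = -0.011718+0.031295i
d^3_{2,1}: k∈[0..1] ⇒ -0.344793 +0.785556 = +0.440762;  D = +0.279992+0.340406i
d^3_{3,1}: single k=0 term ⇒ +0.450711;  D = -0.444654+0.073647i
Y_3^{m'}(θ=0.8307,φ=3.3402) and Σ D·Y over m':
  (-0.5062+0.0857i)·(-0.1390+0.0943i)  (+0.1180-0.3169i)·(+0.3465-0.1454i)  (-0.1345-0.1629i)·(-0.2980+0.0600i)  (+0.4171-0.0698i)·(-0.1828+0.0000i)  (-0.0117+0.0313i)·(+0.2980+0.0600i)  (+0.2800+0.3404i)·(+0.3465+0.1454i)  (-0.4447+0.0736i)·(+0.1390+0.0943i)
Y_3^1(R⁻¹ n̂) = +0.004164+0.002275i

Re=0.0042 Im=0.0023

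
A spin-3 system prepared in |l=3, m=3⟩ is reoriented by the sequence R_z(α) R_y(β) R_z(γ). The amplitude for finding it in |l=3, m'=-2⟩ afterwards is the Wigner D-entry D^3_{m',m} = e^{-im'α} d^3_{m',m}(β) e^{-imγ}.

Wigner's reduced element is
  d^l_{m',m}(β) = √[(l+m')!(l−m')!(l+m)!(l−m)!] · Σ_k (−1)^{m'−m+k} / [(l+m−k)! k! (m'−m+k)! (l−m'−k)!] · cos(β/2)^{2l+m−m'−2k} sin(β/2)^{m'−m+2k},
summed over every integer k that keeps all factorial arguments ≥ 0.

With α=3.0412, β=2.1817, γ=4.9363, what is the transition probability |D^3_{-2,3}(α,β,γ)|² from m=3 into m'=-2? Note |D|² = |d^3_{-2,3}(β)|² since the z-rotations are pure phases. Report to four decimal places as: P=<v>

D^3_{-2,3}(3.0412,2.1817,4.9363) = e^{-i·-2·3.0412}·d^3_{-2,3}(2.1817)·e^{-i·3·4.9363}. Compute d first:
Half-angle: c=0.461732, s=0.887020. N=√(1·120·720·1)=293.938769
Admissible k: 5..5 (factorial args all ≥0)
  k=5: (−1)^0·293.9388/(120)·0.4617^1·0.8870^5 = +0.621057
d^3_{-2,3}(2.1817) = +0.621057
|D^3_{-2,3}|² = |d^3_{-2,3}(β)|² = (+0.621057)² = 0.385712 (the z-rotation phases have unit modulus)

P=0.3857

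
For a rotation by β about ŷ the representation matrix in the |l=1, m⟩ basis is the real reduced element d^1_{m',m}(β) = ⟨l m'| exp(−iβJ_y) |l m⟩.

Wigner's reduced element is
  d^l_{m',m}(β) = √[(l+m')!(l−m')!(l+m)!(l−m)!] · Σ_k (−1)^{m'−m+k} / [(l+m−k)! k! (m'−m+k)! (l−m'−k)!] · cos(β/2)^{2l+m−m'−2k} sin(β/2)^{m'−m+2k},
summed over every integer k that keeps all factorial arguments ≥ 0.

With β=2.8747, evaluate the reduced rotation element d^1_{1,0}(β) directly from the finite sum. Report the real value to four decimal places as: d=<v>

d^1_{1,0}(β=2.8747) via Wigner's sum:
c=cos(2.8747/2)=0.133051, s=sin(2.8747/2)=0.991109; N=√[2·1·1·1]=1.414214
The bounds max(0,m−m')=0 and min(l+m,l−m')=0 give 1 term
  k=0: (−1)^1·1.4142/(1)·0.1331^1·0.9911^1 = -0.186489
d^1_{1,0}(2.8747) = -0.186489

d=-0.1865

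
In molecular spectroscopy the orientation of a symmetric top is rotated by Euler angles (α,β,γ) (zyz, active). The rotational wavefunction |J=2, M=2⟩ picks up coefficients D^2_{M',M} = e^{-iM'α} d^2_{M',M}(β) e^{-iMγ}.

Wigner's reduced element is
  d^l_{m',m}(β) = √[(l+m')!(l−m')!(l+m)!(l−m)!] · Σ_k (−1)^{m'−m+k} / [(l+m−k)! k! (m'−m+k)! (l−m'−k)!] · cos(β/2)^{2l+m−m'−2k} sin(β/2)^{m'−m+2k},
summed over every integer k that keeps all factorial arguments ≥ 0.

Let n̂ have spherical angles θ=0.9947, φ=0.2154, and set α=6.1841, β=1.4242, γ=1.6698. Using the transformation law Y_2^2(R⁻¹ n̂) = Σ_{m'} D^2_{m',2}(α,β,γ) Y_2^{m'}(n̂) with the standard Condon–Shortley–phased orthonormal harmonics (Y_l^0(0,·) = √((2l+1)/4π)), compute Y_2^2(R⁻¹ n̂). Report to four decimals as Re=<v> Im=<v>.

Re=-0.0254 Im=0.0914

Need the full column D^2_{m',2} for m'=−2..2 at α=6.1841, β=1.4242, γ=1.6698.
cos(β/2)=0.756991, sin(β/2)=0.653425
d^2_{-2,2}: single k=4 term ⇒ +0.182298;  D = -0.168178+0.070348i
d^2_{-1,2}: single k=3 term ⇒ +0.422384;  D = -0.403880+0.123649i
d^2_{0,2}: single k=2 term ⇒ +0.599306;  D = -0.587596+0.117893i
d^2_{1,2}: single k=1 term ⇒ +0.566890;  D = -0.564118+0.055986i
d^2_{2,2}: single k=0 term ⇒ +0.328370;  D = -0.328370-0.000054i
Y_2^{m'}(θ=0.9947,φ=0.2154) and Σ D·Y over m':
  (-0.1682+0.0703i)·(+0.2468-0.1134i)  (-0.4039+0.1236i)·(+0.3448-0.0754i)  (-0.5876+0.1179i)·(-0.0346+0.0000i)  (-0.5641+0.0560i)·(-0.3448-0.0754i)  (-0.3284-0.0001i)·(+0.2468+0.1134i)
Y_2^2(R⁻¹ n̂) = -0.025444+0.091446i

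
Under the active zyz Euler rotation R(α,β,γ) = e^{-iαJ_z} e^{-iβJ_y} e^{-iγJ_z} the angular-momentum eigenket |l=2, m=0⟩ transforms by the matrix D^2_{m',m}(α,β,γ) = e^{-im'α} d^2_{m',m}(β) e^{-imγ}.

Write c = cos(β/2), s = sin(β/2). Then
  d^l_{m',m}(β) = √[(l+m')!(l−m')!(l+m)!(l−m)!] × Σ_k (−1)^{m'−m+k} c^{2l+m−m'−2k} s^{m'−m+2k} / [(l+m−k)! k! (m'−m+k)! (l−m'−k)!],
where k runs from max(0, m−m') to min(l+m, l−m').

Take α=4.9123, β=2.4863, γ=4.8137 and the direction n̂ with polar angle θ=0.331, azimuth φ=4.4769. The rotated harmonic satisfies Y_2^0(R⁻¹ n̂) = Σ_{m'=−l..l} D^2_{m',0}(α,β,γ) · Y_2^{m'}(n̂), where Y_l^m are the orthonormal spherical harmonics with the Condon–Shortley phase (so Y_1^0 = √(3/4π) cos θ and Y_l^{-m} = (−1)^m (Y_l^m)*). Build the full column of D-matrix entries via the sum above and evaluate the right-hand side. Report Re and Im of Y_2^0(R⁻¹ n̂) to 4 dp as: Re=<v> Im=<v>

Need the full column D^2_{m',0} for m'=−2..2 at α=4.9123, β=2.4863, γ=4.8137.
cos(β/2)=0.321815, sin(β/2)=0.946802
d^2_{-2,0}: single k=2 term ⇒ +0.227409;  D = -0.209474-0.088520i
d^2_{-1,0}: k∈[1..2] ⇒ +0.077296 -0.669053 = -0.591757;  D = -0.117512+0.579972i
d^2_{0,0}: k∈[0..2] ⇒ +0.010726 -0.371358 +0.803595 = +0.442963;  D = +0.442963+0.000000i
d^2_{1,0}: k∈[0..1] ⇒ -0.077296 +0.669053 = +0.591757;  D = +0.117512+0.579972i
d^2_{2,0}: single k=0 term ⇒ +0.227409;  D = -0.209474+0.088520i
Y_2^{m'}(θ=0.331,φ=4.4769) and Σ D·Y over m':
  (-0.2095-0.0885i)·(-0.0364-0.0185i)  (-0.1175+0.5800i)·(-0.0554+0.2309i)  (+0.4430+0.0000i)·(+0.5309+0.0000i)  (+0.1175+0.5800i)·(+0.0554+0.2309i)  (-0.2095+0.0885i)·(-0.0364+0.0185i)
Y_2^0(R⁻¹ n̂) = -0.007696+0.000000i

Re=-0.0077 Im=0.0000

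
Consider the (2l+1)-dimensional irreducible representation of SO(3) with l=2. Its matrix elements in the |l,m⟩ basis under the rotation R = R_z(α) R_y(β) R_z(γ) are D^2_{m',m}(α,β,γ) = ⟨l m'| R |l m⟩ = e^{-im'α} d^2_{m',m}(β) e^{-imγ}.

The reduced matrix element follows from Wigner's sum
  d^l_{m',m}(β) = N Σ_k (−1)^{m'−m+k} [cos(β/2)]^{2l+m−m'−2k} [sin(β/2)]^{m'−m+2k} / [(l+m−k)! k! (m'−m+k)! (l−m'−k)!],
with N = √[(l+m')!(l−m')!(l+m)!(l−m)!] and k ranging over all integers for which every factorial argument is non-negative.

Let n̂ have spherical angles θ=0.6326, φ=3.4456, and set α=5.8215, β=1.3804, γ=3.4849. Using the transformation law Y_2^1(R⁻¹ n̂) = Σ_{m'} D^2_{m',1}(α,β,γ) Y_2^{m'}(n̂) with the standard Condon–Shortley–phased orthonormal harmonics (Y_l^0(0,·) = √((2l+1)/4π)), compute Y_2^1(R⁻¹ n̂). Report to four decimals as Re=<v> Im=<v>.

Re=0.1971 Im=0.0189

Need the full column D^2_{m',1} for m'=−2..2 at α=5.8215, β=1.3804, γ=3.4849.
cos(β/2)=0.771119, sin(β/2)=0.636691
d^2_{-2,1}: single k=3 term ⇒ +0.398051;  D = -0.119197+0.379785i
d^2_{-1,1}: k∈[2..3] ⇒ +0.723139 -0.164330 = +0.558809;  D = -0.387320+0.402804i
d^2_{0,1}: k∈[1..2] ⇒ +0.715103 -0.487510 = +0.227592;  D = -0.214311+0.076608i
d^2_{1,1}: k∈[0..1] ⇒ +0.353578 -0.723139 = -0.369561;  D = +0.366975+0.043646i
d^2_{2,1}: single k=0 term ⇒ -0.583879;  D = +0.488373+0.320010i
Y_2^{m'}(θ=0.6326,φ=3.4456) and Σ D·Y over m':
  (-0.1192+0.3798i)·(+0.1108-0.0771i)  (-0.3873+0.4028i)·(-0.3515+0.1103i)  (-0.2143+0.0766i)·(+0.3000+0.0000i)  (+0.3670+0.0436i)·(+0.3515+0.1103i)  (+0.4884+0.3200i)·(+0.1108+0.0771i)
Y_2^1(R⁻¹ n̂) = +0.197119+0.018925i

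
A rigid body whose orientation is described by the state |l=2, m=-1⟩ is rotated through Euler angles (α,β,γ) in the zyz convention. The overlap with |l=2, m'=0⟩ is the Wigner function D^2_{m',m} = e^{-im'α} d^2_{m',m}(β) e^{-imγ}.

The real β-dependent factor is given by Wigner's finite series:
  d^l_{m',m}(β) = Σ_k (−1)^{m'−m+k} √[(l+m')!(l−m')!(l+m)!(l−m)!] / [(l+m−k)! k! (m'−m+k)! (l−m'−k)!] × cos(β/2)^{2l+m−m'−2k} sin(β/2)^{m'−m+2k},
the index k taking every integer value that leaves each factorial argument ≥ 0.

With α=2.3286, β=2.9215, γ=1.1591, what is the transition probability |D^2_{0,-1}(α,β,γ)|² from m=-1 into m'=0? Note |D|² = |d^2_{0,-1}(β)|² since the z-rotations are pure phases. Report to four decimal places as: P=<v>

P=0.0681

D^2_{0,-1}(2.3286,2.9215,1.1591) = e^{-i·0·2.3286}·d^2_{0,-1}(2.9215)·e^{-i·-1·1.1591}. Compute d first:
With c≡cos(β/2)=0.109824 and s≡sin(β/2)=0.993951, N=[2·2·1·6]^{1/2}=4.898979
The bounds max(0,m−m')=0 and min(l+m,l−m')=1 give 2 terms
  k=0: (−1)^1·4.8990/(2)·0.1098^3·0.9940^1 = -0.003225
  k=1: (−1)^2·4.8990/(2)·0.1098^1·0.9940^3 = +0.264161
d^2_{0,-1}(2.9215) = -0.003225 +0.264161 = +0.260936
|D^2_{0,-1}|² = |d^2_{0,-1}(β)|² = (+0.260936)² = 0.068088 (the z-rotation phases have unit modulus)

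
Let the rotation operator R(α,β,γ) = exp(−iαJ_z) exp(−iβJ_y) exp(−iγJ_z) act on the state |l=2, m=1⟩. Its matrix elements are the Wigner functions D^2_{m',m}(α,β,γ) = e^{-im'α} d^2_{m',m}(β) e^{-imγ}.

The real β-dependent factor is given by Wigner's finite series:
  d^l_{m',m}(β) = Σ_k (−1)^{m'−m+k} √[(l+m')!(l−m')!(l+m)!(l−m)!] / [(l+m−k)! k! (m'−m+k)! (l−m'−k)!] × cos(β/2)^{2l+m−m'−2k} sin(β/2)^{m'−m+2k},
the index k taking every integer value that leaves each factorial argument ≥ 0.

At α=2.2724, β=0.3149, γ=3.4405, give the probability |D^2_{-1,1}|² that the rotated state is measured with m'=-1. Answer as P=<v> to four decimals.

P=0.0051

D^2_{-1,1}(2.2724,0.3149,3.4405) = e^{-i·-1·2.2724}·d^2_{-1,1}(0.3149)·e^{-i·1·3.4405}. Compute d first:
c=cos(0.3149/2)=0.987630, s=sin(0.3149/2)=0.156800; N=√[1·6·6·1]=6.000000
k∈{2,3} keeps every argument non-negative
  k=2: (−1)^0·6.0000/(2)·0.9876^2·0.1568^2 = +0.071946
  k=3: (−1)^1·6.0000/(6)·0.9876^0·0.1568^4 = -0.000604
d^2_{-1,1}(0.3149) = +0.071946 -0.000604 = +0.071341
|D^2_{-1,1}|² = |d^2_{-1,1}(β)|² = (+0.071341)² = 0.005090 (the z-rotation phases have unit modulus)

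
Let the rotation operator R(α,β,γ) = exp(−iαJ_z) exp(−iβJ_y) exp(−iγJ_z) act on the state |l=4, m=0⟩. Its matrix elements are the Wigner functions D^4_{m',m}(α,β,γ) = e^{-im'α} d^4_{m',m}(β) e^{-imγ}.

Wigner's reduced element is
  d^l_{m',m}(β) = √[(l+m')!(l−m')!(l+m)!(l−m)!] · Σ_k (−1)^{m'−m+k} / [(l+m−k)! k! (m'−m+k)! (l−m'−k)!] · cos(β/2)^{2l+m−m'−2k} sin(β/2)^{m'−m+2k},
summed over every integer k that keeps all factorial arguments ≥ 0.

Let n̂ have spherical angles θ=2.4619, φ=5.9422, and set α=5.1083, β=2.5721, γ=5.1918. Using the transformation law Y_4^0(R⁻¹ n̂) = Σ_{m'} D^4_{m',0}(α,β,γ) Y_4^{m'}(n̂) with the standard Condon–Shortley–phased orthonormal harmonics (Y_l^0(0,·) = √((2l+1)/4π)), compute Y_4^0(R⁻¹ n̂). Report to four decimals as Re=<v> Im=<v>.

Re=0.0927 Im=0.0000

Need the full column D^4_{m',0} for m'=−4..4 at α=5.1083, β=2.5721, γ=5.1918.
cos(β/2)=0.280914, sin(β/2)=0.959733
d^4_{-4,0}: single k=4 term ⇒ +0.044202;  D = -0.000568+0.044199i
d^4_{-3,0}: k∈[3..4] ⇒ +0.018297 -0.213568 = -0.195271;  D = +0.181118-0.072985i
d^4_{-2,0}: k∈[2..4] ⇒ +0.004294 -0.133655 +0.585020 = +0.455659;  D = -0.320123-0.324262i
d^4_{-1,0}: k∈[1..4] ⇒ +0.000592 -0.041494 +0.484327 -0.942196 = -0.498771;  D = -0.192350+0.460189i
d^4_{0,0}: k∈[0..4] ⇒ +0.000039 -0.007242 +0.190194 -0.986664 +0.719786 = -0.083887;  D = -0.083887+0.000000i
d^4_{1,0}: k∈[0..3] ⇒ -0.000592 +0.041494 -0.484327 +0.942196 = +0.498771;  D = +0.192350+0.460189i
d^4_{2,0}: k∈[0..2] ⇒ +0.004294 -0.133655 +0.585020 = +0.455659;  D = -0.320123+0.324262i
d^4_{3,0}: k∈[0..1] ⇒ -0.018297 +0.213568 = +0.195271;  D = -0.181118-0.072985i
d^4_{4,0}: single k=0 term ⇒ +0.044202;  D = -0.000568-0.044199i
Y_4^{m'}(θ=2.4619,φ=5.9422) and Σ D·Y over m':
  (-0.0006+0.0442i)·(+0.0142+0.0676i)  (+0.1811-0.0730i)·(-0.1259-0.2064i)  (-0.3201-0.3243i)·(+0.3319+0.2694i)  (-0.1924+0.4602i)·(-0.2691-0.0955i)  (-0.0839+0.0000i)·(-0.2476+0.0000i)  (+0.1924+0.4602i)·(+0.2691-0.0955i)  (-0.3201+0.3243i)·(+0.3319-0.2694i)  (-0.1811-0.0730i)·(+0.1259-0.2064i)  (-0.0006-0.0442i)·(+0.0142-0.0676i)
Y_4^0(R⁻¹ n̂) = +0.092690+0.000000i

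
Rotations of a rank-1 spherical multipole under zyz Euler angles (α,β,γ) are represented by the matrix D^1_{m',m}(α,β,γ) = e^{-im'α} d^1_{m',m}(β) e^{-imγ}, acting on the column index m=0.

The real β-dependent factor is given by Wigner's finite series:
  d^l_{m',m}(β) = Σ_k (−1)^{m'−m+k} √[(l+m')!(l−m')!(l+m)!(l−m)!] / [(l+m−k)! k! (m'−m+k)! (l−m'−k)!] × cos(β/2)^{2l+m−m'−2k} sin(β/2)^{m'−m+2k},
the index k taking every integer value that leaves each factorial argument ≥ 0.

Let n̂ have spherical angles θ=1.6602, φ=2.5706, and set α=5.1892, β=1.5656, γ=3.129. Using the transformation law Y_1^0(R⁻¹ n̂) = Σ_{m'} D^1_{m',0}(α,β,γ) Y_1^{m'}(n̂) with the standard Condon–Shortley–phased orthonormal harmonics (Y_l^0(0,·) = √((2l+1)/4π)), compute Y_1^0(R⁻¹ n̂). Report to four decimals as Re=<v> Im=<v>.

Re=-0.4218 Im=0.0000

Need the full column D^1_{m',0} for m'=−1..1 at α=5.1892, β=1.5656, γ=3.129.
cos(β/2)=0.708942, sin(β/2)=0.705267
d^1_{-1,0}: single k=1 term ⇒ +0.707097;  D = +0.324521-0.628230i
d^1_{0,0}: k∈[0..1] ⇒ +0.502598 -0.497402 = +0.005196;  D = +0.005196+0.000000i
d^1_{1,0}: single k=0 term ⇒ -0.707097;  D = -0.324521-0.628230i
Y_1^{m'}(θ=1.6602,φ=2.5706) and Σ D·Y over m':
  (+0.3245-0.6282i)·(-0.2895-0.1860i)  (+0.0052+0.0000i)·(-0.0436+0.0000i)  (-0.3245-0.6282i)·(+0.2895-0.1860i)
Y_1^0(R⁻¹ n̂) = -0.421821+0.000000i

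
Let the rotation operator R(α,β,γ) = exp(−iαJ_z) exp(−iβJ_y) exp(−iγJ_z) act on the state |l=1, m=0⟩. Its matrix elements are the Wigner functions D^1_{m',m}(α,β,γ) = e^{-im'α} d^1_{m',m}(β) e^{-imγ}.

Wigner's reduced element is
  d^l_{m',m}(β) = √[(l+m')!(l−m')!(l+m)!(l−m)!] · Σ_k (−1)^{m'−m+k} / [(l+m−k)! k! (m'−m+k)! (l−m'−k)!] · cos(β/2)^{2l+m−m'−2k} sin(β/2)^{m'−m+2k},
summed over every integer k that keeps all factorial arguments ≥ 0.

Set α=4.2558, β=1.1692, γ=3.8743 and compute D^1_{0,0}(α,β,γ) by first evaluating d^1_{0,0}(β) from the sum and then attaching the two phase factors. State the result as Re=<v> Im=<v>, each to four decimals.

D^1_{0,0}(4.2558,1.1692,3.8743) = e^{-i·0·4.2558}·d^1_{0,0}(1.1692)·e^{-i·0·3.8743}. Compute d first:
Half-angle: c=0.833933, s=0.551866. N=√(1·1·1·1)=1.000000
k∈{0,1} keeps every argument non-negative
  k=0: (−1)^0·1.0000/(1)·0.8339^2·0.5519^0 = +0.695444
  k=1: (−1)^1·1.0000/(1)·0.8339^0·0.5519^2 = -0.304556
d^1_{0,0}(1.1692) = +0.695444 -0.304556 = +0.390888
D = (+1.000000+0.000000i)·(+0.390888)·(+1.000000+0.000000i) = +0.390888+0.000000i

Re=0.3909 Im=0.0000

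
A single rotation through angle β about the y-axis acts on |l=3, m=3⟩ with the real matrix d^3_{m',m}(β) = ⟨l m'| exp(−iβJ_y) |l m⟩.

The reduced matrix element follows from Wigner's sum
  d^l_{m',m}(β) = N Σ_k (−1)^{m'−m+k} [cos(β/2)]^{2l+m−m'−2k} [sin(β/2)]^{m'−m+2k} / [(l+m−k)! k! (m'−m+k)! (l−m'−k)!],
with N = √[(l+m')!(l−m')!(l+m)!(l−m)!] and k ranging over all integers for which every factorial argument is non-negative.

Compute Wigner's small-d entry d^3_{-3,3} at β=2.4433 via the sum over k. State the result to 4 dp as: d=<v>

d=0.6884

d^3_{-3,3}(β=2.4433) via Wigner's sum:
With c≡cos(β/2)=0.342096 and s≡sin(β/2)=0.939665, N=[1·720·720·1]^{1/2}=720.000000
k∈{6} keeps every argument non-negative
  k=6: (−1)^0·720.0000/(720)·0.3421^0·0.9397^6 = +0.688396
d^3_{-3,3}(2.4433) = +0.688396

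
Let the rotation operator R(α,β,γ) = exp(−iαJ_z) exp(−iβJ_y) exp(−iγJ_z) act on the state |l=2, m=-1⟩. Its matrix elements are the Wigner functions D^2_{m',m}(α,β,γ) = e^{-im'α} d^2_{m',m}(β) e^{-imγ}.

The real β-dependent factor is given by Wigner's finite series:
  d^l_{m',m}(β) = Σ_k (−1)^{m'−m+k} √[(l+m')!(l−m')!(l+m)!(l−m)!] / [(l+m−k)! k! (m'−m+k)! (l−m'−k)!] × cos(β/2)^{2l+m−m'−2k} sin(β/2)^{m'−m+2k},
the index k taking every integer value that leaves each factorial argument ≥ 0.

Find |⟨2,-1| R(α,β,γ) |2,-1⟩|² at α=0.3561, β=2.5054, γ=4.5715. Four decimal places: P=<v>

D^2_{-1,-1}(0.3561,2.5054,4.5715) = e^{-i·-1·0.3561}·d^2_{-1,-1}(2.5054)·e^{-i·-1·4.5715}. Compute d first:
With c≡cos(β/2)=0.312759 and s≡sin(β/2)=0.949833, N=[1·6·1·6]^{1/2}=6.000000
Admissible k: 0..1 (factorial args all ≥0)
  k=0: (−1)^0·6.0000/(6)·0.3128^4·0.9498^0 = +0.009568
  k=1: (−1)^1·6.0000/(2)·0.3128^2·0.9498^2 = -0.264749
d^2_{-1,-1}(2.5054) = +0.009568 -0.264749 = -0.255181
|D^2_{-1,-1}|² = |d^2_{-1,-1}(β)|² = (-0.255181)² = 0.065117 (the z-rotation phases have unit modulus)

P=0.0651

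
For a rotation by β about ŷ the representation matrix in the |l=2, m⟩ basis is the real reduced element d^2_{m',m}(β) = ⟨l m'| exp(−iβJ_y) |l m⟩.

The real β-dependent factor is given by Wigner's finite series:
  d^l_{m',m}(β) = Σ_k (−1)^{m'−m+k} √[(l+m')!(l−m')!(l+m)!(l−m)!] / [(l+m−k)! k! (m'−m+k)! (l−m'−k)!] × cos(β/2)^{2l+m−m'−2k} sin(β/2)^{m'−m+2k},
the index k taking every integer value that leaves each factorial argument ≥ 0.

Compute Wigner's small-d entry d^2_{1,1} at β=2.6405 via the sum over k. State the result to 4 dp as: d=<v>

d^2_{1,1}(β=2.6405) via Wigner's sum:
Half-angle: c=0.247933, s=0.968777. N=√(6·1·6·1)=6.000000
k∈{0,1} keeps every argument non-negative
  k=0: (−1)^0·6.0000/(6)·0.2479^4·0.9688^0 = +0.003779
  k=1: (−1)^1·6.0000/(2)·0.2479^2·0.9688^2 = -0.173077
d^2_{1,1}(2.6405) = +0.003779 -0.173077 = -0.169298

d=-0.1693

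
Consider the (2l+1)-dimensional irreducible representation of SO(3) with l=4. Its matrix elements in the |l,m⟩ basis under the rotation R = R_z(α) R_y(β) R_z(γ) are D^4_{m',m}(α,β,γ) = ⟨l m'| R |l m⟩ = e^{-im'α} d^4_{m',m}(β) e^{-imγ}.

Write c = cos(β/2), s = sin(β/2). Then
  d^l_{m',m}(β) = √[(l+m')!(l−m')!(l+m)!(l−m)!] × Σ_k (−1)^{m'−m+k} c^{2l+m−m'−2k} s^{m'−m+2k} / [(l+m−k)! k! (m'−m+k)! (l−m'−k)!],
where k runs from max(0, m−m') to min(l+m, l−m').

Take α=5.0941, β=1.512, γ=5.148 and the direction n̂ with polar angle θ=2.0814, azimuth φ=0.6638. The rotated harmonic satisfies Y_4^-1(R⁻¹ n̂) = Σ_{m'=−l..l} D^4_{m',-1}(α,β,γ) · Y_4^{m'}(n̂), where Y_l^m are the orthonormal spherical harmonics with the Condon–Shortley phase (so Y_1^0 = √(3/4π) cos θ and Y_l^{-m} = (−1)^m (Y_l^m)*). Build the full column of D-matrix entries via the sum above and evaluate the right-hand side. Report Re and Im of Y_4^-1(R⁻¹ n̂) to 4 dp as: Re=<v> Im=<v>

Re=-0.1785 Im=-0.2496

Need the full column D^4_{m',-1} for m'=−4..4 at α=5.0941, β=1.512, γ=5.148.
cos(β/2)=0.727586, sin(β/2)=0.686017
d^4_{-4,-1}: single k=3 term ⇒ +0.492628;  D = +0.455325+0.188047i
d^4_{-3,-1}: k∈[2..3] ⇒ +0.554173 -0.821097 = -0.266925;  D = +0.002655-0.266911i
d^4_{-2,-1}: k∈[1..3] ⇒ +0.314167 -1.396470 +0.827639 = -0.254663;  D = +0.237267-0.092509i
d^4_{-1,-1}: k∈[0..3] ⇒ +0.078537 -1.047288 +1.862074 -0.551793 = +0.341529;  D = -0.233666-0.249083i
d^4_{0,-1}: k∈[0..3] ⇒ -0.331161 +1.766410 -1.570334 +0.232671 = +0.097585;  D = +0.041177-0.088472i
d^4_{1,-1}: k∈[0..3] ⇒ +0.698192 -1.862074 +0.827690 -0.049054 = -0.385246;  D = -0.384687-0.020755i
d^4_{2,-1}: k∈[0..2] ⇒ -0.930980 +1.241458 -0.220731 = +0.089748;  D = +0.028896+0.084969i
d^4_{3,-1}: k∈[0..1] ⇒ +0.821097 -0.437972 = +0.383125;  D = -0.290667+0.249595i
d^4_{4,-1}: single k=0 term ⇒ -0.437945;  D = +0.388544+0.202064i
Y_4^{m'}(θ=2.0814,φ=0.6638) and Σ D·Y over m':
  (+0.4553+0.1880i)·(-0.2267-0.1198i)  (+0.0027-0.2669i)·(+0.1659+0.3708i)  (+0.2373-0.0925i)·(+0.0412-0.1660i)  (-0.2337-0.2491i)·(+0.2110-0.1651i)  (+0.0412-0.0885i)·(-0.2294+0.0000i)  (-0.3847-0.0208i)·(-0.2110-0.1651i)  (+0.0289+0.0850i)·(+0.0412+0.1660i)  (-0.2907+0.2496i)·(-0.1659+0.3708i)  (+0.3885+0.2021i)·(-0.2267+0.1198i)
Y_4^-1(R⁻¹ n̂) = -0.178498-0.249619i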